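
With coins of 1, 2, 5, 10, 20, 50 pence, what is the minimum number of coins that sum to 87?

5

Use the largest denomination that fits, subtract, and repeat.
87 = 1×50 + 1×20 + 1×10 + 1×5 + 1×2
Total coins = 1 + 1 + 1 + 1 + 1 = 5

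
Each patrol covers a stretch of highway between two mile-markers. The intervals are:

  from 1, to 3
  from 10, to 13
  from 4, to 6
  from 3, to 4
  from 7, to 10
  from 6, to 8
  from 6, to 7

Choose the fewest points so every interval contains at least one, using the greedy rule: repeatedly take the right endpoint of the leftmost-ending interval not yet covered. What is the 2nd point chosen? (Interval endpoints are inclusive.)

6

Sorted: [1,3] [3,4] [4,6] [6,7] [6,8] [7,10] [10,13]
{[1,3],[3,4]} hit by 3; {[4,6],[6,7],[6,8]} hit by 6; {[7,10],[10,13]} hit by 10.
Points: 3, 6, 10 (3 total).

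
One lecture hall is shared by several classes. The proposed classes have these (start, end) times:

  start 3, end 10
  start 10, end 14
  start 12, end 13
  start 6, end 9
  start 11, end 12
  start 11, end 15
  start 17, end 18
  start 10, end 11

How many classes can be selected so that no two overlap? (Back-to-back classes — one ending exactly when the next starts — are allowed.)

5

Sorted by end: (6,9)  (3,10)  (10,11)  (11,12)  (12,13)  (10,14)  (11,15)  (17,18)
take (6,9); take (10,11); take (11,12); take (12,13); skip (10,14); take (17,18).
Selected 5 classes.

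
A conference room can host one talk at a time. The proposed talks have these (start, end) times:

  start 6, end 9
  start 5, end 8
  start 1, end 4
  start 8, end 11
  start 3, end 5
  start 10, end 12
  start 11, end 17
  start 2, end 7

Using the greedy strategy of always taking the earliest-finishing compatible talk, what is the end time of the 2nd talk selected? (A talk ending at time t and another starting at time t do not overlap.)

By end time: (1,4), (3,5), (2,7), (5,8), (6,9), (8,11), (10,12), (11,17).
Pick (1,4); next start ≥ 4 → (5,8); next start ≥ 8 → (8,11); next start ≥ 11 → (11,17).
Selected: (1,4) (5,8) (8,11) (11,17)

8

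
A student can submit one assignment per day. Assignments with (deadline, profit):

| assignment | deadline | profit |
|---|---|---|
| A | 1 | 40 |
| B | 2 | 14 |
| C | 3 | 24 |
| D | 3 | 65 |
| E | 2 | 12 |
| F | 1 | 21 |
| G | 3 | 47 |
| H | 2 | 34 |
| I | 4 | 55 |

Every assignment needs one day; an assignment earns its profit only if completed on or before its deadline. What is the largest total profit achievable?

207

Take jobs in profit order; each goes to the latest open slot no later than its deadline.
By profit: D(d3,65), I(d4,55), G(d3,47), A(d1,40), H(d2,34), C(d3,24), F(d1,21), B(d2,14), E(d2,12)
D→slot 3; I→slot 4; G→slot 2; A→slot 1; H skipped; C skipped; F skipped; B skipped; E skipped.
Profit = 40 + 47 + 65 + 55 = 207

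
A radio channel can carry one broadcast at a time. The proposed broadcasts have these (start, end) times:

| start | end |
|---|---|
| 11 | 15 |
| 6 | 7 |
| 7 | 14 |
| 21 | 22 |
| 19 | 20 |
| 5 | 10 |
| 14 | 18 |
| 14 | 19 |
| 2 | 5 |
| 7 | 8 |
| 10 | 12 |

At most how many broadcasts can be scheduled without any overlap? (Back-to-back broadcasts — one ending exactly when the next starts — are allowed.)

7

Sort by end time and greedily take each interval whose start is ≥ the last chosen end.
By end time: (2,5), (6,7), (7,8), (5,10), (10,12), (7,14), (11,15), (14,18), (14,19), (19,20), (21,22).
Pick (2,5); next start ≥ 5 → (6,7); next start ≥ 7 → (7,8); next start ≥ 8 → (10,12); next start ≥ 12 → (14,18); next start ≥ 18 → (19,20); next start ≥ 20 → (21,22).
Selected 7 broadcasts.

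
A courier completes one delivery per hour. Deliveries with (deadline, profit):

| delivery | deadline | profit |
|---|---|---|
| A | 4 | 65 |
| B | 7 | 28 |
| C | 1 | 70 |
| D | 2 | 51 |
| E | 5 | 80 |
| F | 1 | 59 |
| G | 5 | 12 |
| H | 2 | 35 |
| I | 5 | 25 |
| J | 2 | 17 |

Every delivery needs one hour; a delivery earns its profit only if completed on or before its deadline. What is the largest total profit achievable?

319

Sort by profit descending; place each in the latest free slot ≤ its deadline.
By profit: E(d5,80), C(d1,70), A(d4,65), F(d1,59), D(d2,51), H(d2,35), B(d7,28), I(d5,25), J(d2,17), G(d5,12)
E→slot 5; C→slot 1; A→slot 4; F skipped; D→slot 2; H skipped; B→slot 7; I→slot 3; J skipped; G skipped.
Profit = 70 + 51 + 25 + 65 + 80 + 28 = 319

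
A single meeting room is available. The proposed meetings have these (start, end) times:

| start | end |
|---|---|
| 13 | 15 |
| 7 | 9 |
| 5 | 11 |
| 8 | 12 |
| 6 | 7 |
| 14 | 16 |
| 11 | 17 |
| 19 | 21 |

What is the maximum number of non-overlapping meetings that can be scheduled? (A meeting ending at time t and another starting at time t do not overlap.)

4

Sort by end time and greedily take each interval whose start is ≥ the last chosen end.
Sorted by end: (6,7)  (7,9)  (5,11)  (8,12)  (13,15)  (14,16)  (11,17)  (19,21)
take (6,7); take (7,9); take (13,15); take (19,21).
Selected 4 meetings.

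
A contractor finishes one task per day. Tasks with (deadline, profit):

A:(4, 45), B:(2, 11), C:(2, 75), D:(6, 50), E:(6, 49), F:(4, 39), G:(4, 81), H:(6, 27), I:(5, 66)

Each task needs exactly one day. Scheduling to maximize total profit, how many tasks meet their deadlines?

Sort by profit descending; place each in the latest free slot ≤ its deadline.
By profit: G(d4,81), C(d2,75), I(d5,66), D(d6,50), E(d6,49), A(d4,45), F(d4,39), H(d6,27), B(d2,11)
G→slot 4; C→slot 2; I→slot 5; D→slot 6; E→slot 3; A→slot 1; F skipped; H skipped; B skipped.
6 of 9 scheduled.

6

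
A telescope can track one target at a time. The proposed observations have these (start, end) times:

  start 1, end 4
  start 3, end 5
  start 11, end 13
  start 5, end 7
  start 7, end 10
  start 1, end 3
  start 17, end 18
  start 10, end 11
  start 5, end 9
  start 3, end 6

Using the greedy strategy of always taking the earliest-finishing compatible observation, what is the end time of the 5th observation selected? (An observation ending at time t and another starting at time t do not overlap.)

By end time: (1,3), (1,4), (3,5), (3,6), (5,7), (5,9), (7,10), (10,11), (11,13), (17,18).
Pick (1,3); next start ≥ 3 → (3,5); next start ≥ 5 → (5,7); next start ≥ 7 → (7,10); next start ≥ 10 → (10,11); next start ≥ 11 → (11,13); next start ≥ 13 → (17,18).
Selected: (1,3) (3,5) (5,7) (7,10) (10,11) (11,13) (17,18)

11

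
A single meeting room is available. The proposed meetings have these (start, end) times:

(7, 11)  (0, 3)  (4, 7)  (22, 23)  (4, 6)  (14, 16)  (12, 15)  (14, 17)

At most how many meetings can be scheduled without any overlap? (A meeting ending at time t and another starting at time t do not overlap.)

5

Sort by end time and greedily take each interval whose start is ≥ the last chosen end.
By end time: (0,3), (4,6), (4,7), (7,11), (12,15), (14,16), (14,17), (22,23).
Pick (0,3); next start ≥ 3 → (4,6); next start ≥ 6 → (7,11); next start ≥ 11 → (12,15); next start ≥ 15 → (22,23).
Selected 5 meetings.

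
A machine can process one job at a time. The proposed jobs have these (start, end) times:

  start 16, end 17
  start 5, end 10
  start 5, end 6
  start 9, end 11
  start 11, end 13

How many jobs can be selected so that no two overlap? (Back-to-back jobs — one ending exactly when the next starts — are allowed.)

4

By end time: (5,6), (5,10), (9,11), (11,13), (16,17).
Pick (5,6); next start ≥ 6 → (9,11); next start ≥ 11 → (11,13); next start ≥ 13 → (16,17).
Selected 4 jobs.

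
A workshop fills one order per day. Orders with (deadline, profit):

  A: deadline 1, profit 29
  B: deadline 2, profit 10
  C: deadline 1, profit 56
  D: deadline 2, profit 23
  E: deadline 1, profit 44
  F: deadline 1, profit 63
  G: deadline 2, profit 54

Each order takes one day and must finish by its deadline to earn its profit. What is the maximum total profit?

117

Take jobs in profit order; each goes to the latest open slot no later than its deadline.
By profit: F(d1,63), C(d1,56), G(d2,54), E(d1,44), A(d1,29), D(d2,23), B(d2,10)
F→slot 1; C skipped; G→slot 2; E skipped; A skipped; D skipped; B skipped.
Profit = 63 + 54 = 117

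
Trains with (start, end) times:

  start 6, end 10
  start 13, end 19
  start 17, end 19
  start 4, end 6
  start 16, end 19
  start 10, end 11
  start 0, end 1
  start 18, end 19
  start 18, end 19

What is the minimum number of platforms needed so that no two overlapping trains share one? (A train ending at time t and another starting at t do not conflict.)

5

Count concurrent intervals with a sweep; the peak is the room count.
starts: [0, 4, 6, 10, 13, 16, 17, 18, 18]
ends:   [1, 6, 10, 11, 19, 19, 19, 19, 19]
s0→1 e1→0 s4→1 e6→0 s6→1 e10→0 s10→1 e11→0 s13→1 s16→2 s17→3 s18→4 s18→5  — peak 5.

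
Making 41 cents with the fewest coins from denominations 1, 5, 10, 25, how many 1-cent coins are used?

Use the largest denomination that fits, subtract, and repeat.
41 = 1×25 + 1×10 + 1×5 + 1×1
Count of 1: 1

1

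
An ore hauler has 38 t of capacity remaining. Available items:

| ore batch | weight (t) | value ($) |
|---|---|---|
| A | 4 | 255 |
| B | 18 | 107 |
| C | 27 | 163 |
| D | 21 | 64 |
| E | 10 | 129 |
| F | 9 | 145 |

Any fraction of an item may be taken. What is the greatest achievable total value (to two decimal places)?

Ratios (sorted): A 63.75, F 16.11, E 12.90, C 6.04, B 5.94, D 3.05
take A (4 @ 255); take F (9 @ 145); take E (10 @ 129); take 15/27 of C → 90.56. Capacity used 38/38.
Total value = 619.56

619.56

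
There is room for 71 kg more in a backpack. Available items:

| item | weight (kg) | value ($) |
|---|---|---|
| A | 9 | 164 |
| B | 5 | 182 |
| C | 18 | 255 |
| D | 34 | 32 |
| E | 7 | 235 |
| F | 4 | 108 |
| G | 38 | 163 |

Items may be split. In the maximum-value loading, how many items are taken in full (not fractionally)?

5

Greedy by value/weight ratio, highest first.
Ratios (sorted): B 36.40, E 33.57, F 27.00, A 18.22, C 14.17, G 4.29, D 0.94
take B (5 @ 182); take E (7 @ 235); take F (4 @ 108); take A (9 @ 164); take C (18 @ 255); take 28/38 of G → 120.11. Capacity used 71/71.
5 item(s) taken whole; one partial (take 28/38 of G).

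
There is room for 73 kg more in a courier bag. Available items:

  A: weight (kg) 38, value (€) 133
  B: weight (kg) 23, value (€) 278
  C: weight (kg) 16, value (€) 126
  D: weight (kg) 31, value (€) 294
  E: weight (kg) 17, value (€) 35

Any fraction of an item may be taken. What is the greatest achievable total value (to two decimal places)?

Greedy by value/weight ratio, highest first.
Ratios (sorted): B 12.09, D 9.48, C 7.88, A 3.50, E 2.06
take B (23 @ 278); take D (31 @ 294); take C (16 @ 126); take 3/38 of A → 10.50. Capacity used 73/73.
Total value = 708.50

708.50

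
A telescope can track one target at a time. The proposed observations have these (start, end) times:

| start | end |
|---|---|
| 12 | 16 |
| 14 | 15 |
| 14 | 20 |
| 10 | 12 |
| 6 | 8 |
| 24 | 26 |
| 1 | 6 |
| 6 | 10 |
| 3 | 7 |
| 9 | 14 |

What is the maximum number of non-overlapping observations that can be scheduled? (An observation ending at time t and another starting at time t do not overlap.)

Order by finish time; keep every interval that doesn't clash with the previous kept one.
Sorted by end: (1,6)  (3,7)  (6,8)  (6,10)  (10,12)  (9,14)  (14,15)  (12,16)  (14,20)  (24,26)
take (1,6); skip (3,7); take (6,8); skip (6,10); take (10,12); take (14,15); take (24,26).
Selected 5 observations.

5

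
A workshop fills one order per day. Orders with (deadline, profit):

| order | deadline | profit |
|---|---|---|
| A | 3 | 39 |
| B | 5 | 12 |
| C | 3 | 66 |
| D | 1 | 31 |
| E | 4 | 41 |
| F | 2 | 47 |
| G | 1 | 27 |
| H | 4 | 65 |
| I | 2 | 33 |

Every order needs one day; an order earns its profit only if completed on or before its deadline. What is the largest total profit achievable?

231

Profit order: C=66 H=65 F=47 E=41 A=39 I=33 D=31 G=27 B=12
Assign: C→slot 3, H→slot 4, F→slot 2, E→slot 1, A skipped, I skipped, D skipped, G skipped, B→slot 5.
Slots: [1:E] [2:F] [3:C] [4:H] [5:B]
Profit = 41 + 47 + 66 + 65 + 12 = 231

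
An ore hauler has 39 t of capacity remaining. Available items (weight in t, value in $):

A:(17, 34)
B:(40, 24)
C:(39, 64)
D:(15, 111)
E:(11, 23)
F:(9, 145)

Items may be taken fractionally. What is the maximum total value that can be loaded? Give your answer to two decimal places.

287.00

Greedy by value/weight ratio, highest first.
Order: F (145/9=16.11) > D (111/15=7.40) > E (23/11=2.09) > A (34/17=2.00) > C (64/39=1.64) > B (24/40=0.60)
Fill: take F (9 @ 145) → take D (15 @ 111) → take E (11 @ 23) → take 4/17 of A → 8.00; 39/39 used.
Total value = 287.00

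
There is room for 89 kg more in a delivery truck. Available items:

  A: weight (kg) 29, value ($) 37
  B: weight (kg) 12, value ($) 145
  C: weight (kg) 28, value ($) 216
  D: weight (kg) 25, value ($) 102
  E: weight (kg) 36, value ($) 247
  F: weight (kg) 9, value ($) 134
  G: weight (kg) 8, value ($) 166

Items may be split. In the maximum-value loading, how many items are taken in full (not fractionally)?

Ratios (sorted): G 20.75, F 14.89, B 12.08, C 7.71, E 6.86, D 4.08, A 1.28
take G (8 @ 166); take F (9 @ 134); take B (12 @ 145); take C (28 @ 216); take 32/36 of E → 219.56. Capacity used 89/89.
4 item(s) taken whole; one partial (take 32/36 of E).

4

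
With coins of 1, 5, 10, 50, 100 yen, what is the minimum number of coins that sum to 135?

5

135 = 1×100 + 3×10 + 1×5
Total coins = 1 + 3 + 1 = 5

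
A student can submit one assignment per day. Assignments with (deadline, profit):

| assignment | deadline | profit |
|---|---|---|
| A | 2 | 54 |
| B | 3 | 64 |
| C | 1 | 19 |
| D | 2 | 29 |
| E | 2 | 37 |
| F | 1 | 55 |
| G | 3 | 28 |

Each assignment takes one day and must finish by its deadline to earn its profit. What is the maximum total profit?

173

By profit: B(d3,64), F(d1,55), A(d2,54), E(d2,37), D(d2,29), G(d3,28), C(d1,19)
B→slot 3; F→slot 1; A→slot 2; E skipped; D skipped; G skipped; C skipped.
Profit = 55 + 54 + 64 = 173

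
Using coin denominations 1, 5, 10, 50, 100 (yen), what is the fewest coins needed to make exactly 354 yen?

8

Use the largest denomination that fits, subtract, and repeat.
354 − 3×100→54 − 1×50→4 − 4×1→0
Total coins = 3 + 1 + 4 = 8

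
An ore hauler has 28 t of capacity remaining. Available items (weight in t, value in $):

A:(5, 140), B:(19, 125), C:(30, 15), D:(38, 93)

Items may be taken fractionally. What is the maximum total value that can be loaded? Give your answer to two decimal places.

274.79

Sort by value per unit weight and fill in that order.
Ratios (sorted): A 28.00, B 6.58, D 2.45, C 0.50
take A (5 @ 140); take B (19 @ 125); take 4/38 of D → 9.79. Capacity used 28/28.
Total value = 274.79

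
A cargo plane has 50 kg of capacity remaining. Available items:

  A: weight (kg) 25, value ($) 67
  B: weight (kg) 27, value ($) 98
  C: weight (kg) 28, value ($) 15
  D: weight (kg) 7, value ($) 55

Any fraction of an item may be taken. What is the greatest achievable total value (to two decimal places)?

Sort by value per unit weight and fill in that order.
Ratios (sorted): D 7.86, B 3.63, A 2.68, C 0.54
take D (7 @ 55); take B (27 @ 98); take 16/25 of A → 42.88. Capacity used 50/50.
Total value = 195.88

195.88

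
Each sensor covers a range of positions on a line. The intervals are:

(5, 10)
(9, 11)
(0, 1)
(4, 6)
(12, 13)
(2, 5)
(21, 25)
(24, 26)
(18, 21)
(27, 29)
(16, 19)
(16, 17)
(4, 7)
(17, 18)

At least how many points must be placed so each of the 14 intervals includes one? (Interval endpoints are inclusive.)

8

Sort by right endpoint; whenever an interval is uncovered, place a point at its right end.
By right end: [0,1]  [2,5]  [4,6]  [4,7]  [5,10]  [9,11]  [12,13]  [16,17]  [17,18]  [16,19]  [18,21]  [21,25]  [24,26]  [27,29]
[0,1] uncovered → point at 1; [2,5] uncovered → point at 5; [9,11] uncovered → point at 11; [12,13] uncovered → point at 13; [16,17] uncovered → point at 17; [18,21] uncovered → point at 21; [24,26] uncovered → point at 26; [27,29] uncovered → point at 29.
Points: 1, 5, 11, 13, 17, 21, 26, 29 (8 total).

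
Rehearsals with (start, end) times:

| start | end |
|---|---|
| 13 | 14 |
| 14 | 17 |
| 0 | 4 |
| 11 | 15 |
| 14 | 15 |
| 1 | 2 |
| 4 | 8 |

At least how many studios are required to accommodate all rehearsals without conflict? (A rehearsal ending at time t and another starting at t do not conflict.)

The answer is the maximum number of intervals overlapping at any instant.
Events (time:±→running): 0:+→1 1:+→2 2:-→1 4:-→0 4:+→1 8:-→0 11:+→1 13:+→2 14:-→1 14:+→2 14:+→3 … peak 3.

3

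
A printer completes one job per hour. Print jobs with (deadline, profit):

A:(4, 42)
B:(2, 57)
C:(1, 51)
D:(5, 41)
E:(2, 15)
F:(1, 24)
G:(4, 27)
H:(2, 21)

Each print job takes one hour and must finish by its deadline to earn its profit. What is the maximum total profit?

218

Sort by profit descending; place each in the latest free slot ≤ its deadline.
By profit: B(d2,57), C(d1,51), A(d4,42), D(d5,41), G(d4,27), F(d1,24), H(d2,21), E(d2,15)
B→slot 2; C→slot 1; A→slot 4; D→slot 5; G→slot 3; F skipped; H skipped; E skipped.
Profit = 51 + 57 + 27 + 42 + 41 = 218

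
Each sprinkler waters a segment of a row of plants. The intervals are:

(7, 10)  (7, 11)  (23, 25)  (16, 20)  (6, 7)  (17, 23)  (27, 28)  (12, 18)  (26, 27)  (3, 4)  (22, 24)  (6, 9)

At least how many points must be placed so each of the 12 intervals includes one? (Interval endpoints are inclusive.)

Process intervals by earliest right end; each time one isn't hit yet, stab at its right endpoint.
By right end: [3,4]  [6,7]  [6,9]  [7,10]  [7,11]  [12,18]  [16,20]  [17,23]  [22,24]  [23,25]  [26,27]  [27,28]
[3,4] uncovered → point at 4; [6,7] uncovered → point at 7; [12,18] uncovered → point at 18; [22,24] uncovered → point at 24; [26,27] uncovered → point at 27.
Points: 4, 7, 18, 24, 27 (5 total).

5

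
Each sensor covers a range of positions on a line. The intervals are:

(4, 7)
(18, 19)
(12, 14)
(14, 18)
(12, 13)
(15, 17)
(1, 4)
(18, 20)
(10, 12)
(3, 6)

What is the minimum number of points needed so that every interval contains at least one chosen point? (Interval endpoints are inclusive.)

4

By right end: [1,4]  [3,6]  [4,7]  [10,12]  [12,13]  [12,14]  [15,17]  [14,18]  [18,19]  [18,20]
[1,4] uncovered → point at 4; [10,12] uncovered → point at 12; [15,17] uncovered → point at 17; [18,19] uncovered → point at 19.
Points: 4, 12, 17, 19 (4 total).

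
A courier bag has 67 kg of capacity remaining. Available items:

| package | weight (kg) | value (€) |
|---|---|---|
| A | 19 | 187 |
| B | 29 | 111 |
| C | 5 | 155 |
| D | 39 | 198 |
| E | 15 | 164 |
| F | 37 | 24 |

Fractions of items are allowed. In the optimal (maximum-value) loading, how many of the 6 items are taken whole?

Sort by value per unit weight and fill in that order.
Order: C (155/5=31.00) > E (164/15=10.93) > A (187/19=9.84) > D (198/39=5.08) > B (111/29=3.83) > F (24/37=0.65)
Fill: take C (5 @ 155) → take E (15 @ 164) → take A (19 @ 187) → take 28/39 of D → 142.15; 67/67 used.
3 item(s) taken whole; one partial (take 28/39 of D).

3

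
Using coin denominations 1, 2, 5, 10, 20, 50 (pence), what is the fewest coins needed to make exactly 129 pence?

Use the largest denomination that fits, subtract, and repeat.
129 − 2×50→29 − 1×20→9 − 1×5→4 − 2×2→0
Total coins = 2 + 1 + 1 + 2 = 6

6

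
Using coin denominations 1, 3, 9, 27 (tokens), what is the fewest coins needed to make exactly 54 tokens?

Greedy: take as many of the largest coin as possible, then repeat with the remainder.
54 = 2×27
Total coins = 2 = 2

2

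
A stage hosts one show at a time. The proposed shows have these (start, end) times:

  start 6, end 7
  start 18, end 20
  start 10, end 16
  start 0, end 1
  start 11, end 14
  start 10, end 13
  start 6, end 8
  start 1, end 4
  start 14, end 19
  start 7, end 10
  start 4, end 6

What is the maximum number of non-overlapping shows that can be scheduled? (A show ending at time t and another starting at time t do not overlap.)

Order by finish time; keep every interval that doesn't clash with the previous kept one.
Sorted by end: (0,1)  (1,4)  (4,6)  (6,7)  (6,8)  (7,10)  (10,13)  (11,14)  (10,16)  (14,19)  (18,20)
take (0,1); take (1,4); take (4,6); take (6,7); skip (6,8); take (7,10); take (10,13); skip (10,16); take (14,19).
Selected 7 shows.

7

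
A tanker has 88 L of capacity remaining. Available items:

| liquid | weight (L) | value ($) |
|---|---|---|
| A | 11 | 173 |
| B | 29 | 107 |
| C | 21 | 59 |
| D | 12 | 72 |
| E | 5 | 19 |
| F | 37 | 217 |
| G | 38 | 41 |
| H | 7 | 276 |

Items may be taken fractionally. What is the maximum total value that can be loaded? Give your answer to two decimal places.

816.03

Ratios (sorted): H 39.43, A 15.73, D 6.00, F 5.86, E 3.80, B 3.69, C 2.81, G 1.08
take H (7 @ 276); take A (11 @ 173); take D (12 @ 72); take F (37 @ 217); take E (5 @ 19); take 16/29 of B → 59.03. Capacity used 88/88.
Total value = 816.03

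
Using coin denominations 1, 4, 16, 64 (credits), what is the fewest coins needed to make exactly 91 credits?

7

Use the largest denomination that fits, subtract, and repeat.
91 = 1×64 + 1×16 + 2×4 + 3×1
Total coins = 1 + 1 + 2 + 3 = 7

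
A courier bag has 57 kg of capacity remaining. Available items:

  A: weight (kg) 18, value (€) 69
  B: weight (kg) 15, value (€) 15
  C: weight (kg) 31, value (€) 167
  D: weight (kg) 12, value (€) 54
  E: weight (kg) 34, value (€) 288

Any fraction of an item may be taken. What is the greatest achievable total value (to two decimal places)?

Greedy by value/weight ratio, highest first.
Order: E (288/34=8.47) > C (167/31=5.39) > D (54/12=4.50) > A (69/18=3.83) > B (15/15=1.00)
Fill: take E (34 @ 288) → take 23/31 of C → 123.90; 57/57 used.
Total value = 411.90

411.90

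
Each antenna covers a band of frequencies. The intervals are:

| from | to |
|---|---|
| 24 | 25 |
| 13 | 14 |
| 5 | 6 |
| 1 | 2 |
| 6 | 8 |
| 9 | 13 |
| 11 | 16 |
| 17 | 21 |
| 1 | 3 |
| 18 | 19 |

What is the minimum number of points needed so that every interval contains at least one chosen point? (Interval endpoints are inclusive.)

5

Process intervals by earliest right end; each time one isn't hit yet, stab at its right endpoint.
Sorted: [1,2] [1,3] [5,6] [6,8] [9,13] [13,14] [11,16] [18,19] [17,21] [24,25]
{[1,2],[1,3]} hit by 2; {[5,6],[6,8]} hit by 6; {[9,13],[13,14],[11,16]} hit by 13; {[18,19],[17,21]} hit by 19; {[24,25]} hit by 25.
Points: 2, 6, 13, 19, 25 (5 total).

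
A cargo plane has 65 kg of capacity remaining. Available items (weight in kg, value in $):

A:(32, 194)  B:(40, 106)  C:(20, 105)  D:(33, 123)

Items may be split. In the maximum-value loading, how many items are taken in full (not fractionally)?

Greedy by value/weight ratio, highest first.
Ratios (sorted): A 6.06, C 5.25, D 3.73, B 2.65
take A (32 @ 194); take C (20 @ 105); take 13/33 of D → 48.45. Capacity used 65/65.
2 item(s) taken whole; one partial (take 13/33 of D).

2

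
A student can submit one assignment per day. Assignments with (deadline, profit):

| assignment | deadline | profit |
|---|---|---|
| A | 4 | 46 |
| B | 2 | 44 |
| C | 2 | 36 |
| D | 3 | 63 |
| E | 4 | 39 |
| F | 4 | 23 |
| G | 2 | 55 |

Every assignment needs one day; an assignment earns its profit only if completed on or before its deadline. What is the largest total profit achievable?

Sort by profit descending; place each in the latest free slot ≤ its deadline.
By profit: D(d3,63), G(d2,55), A(d4,46), B(d2,44), E(d4,39), C(d2,36), F(d4,23)
D→slot 3; G→slot 2; A→slot 4; B→slot 1; E skipped; C skipped; F skipped.
Profit = 44 + 55 + 63 + 46 = 208

208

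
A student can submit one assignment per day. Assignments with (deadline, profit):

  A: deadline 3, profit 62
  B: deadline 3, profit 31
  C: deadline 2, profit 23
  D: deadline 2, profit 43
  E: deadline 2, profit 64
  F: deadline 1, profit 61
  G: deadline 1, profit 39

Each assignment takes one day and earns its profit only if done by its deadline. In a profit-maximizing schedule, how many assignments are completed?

Take jobs in profit order; each goes to the latest open slot no later than its deadline.
By profit: E(d2,64), A(d3,62), F(d1,61), D(d2,43), G(d1,39), B(d3,31), C(d2,23)
E→slot 2; A→slot 3; F→slot 1; D skipped; G skipped; B skipped; C skipped.
3 of 7 scheduled.

3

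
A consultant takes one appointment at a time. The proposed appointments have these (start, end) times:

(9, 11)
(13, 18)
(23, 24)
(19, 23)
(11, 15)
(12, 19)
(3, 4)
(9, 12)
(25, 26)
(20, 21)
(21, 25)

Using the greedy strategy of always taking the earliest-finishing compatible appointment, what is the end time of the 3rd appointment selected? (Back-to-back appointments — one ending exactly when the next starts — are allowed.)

15

Sort by end time and greedily take each interval whose start is ≥ the last chosen end.
Sorted by end: (3,4)  (9,11)  (9,12)  (11,15)  (13,18)  (12,19)  (20,21)  (19,23)  (23,24)  (21,25)  (25,26)
take (3,4); take (9,11); take (11,15); skip (12,19); take (20,21); take (23,24); take (25,26).
Selected: (3,4) (9,11) (11,15) (20,21) (23,24) (25,26)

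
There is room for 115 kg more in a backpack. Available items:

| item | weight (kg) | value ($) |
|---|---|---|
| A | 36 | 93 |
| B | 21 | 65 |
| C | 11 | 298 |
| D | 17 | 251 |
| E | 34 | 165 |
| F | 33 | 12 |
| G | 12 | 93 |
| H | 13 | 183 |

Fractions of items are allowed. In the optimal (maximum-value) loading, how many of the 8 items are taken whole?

Ratios (sorted): C 27.09, D 14.76, H 14.08, G 7.75, E 4.85, B 3.10, A 2.58, F 0.36
take C (11 @ 298); take D (17 @ 251); take H (13 @ 183); take G (12 @ 93); take E (34 @ 165); take B (21 @ 65); take 7/36 of A → 18.08. Capacity used 115/115.
6 item(s) taken whole; one partial (take 7/36 of A).

6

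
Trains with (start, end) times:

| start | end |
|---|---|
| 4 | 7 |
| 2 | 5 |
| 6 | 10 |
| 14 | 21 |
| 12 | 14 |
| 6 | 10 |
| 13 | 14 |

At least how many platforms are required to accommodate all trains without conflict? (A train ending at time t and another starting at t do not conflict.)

3

Count concurrent intervals with a sweep; the peak is the room count.
Events (time:±→running): 2:+→1 4:+→2 5:-→1 6:+→2 6:+→3 … peak 3.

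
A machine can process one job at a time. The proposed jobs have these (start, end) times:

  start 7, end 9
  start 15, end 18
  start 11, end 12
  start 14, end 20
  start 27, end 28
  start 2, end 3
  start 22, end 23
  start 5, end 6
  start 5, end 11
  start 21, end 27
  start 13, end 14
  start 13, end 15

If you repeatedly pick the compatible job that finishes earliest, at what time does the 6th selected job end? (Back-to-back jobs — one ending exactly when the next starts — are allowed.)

Order by finish time; keep every interval that doesn't clash with the previous kept one.
By end time: (2,3), (5,6), (7,9), (5,11), (11,12), (13,14), (13,15), (15,18), (14,20), (22,23), (21,27), (27,28).
Pick (2,3); next start ≥ 3 → (5,6); next start ≥ 6 → (7,9); next start ≥ 9 → (11,12); next start ≥ 12 → (13,14); next start ≥ 14 → (15,18); next start ≥ 18 → (22,23); next start ≥ 23 → (27,28).
Selected: (2,3) (5,6) (7,9) (11,12) (13,14) (15,18) (22,23) (27,28)

18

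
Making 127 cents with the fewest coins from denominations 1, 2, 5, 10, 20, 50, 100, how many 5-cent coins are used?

1

Greedy: take as many of the largest coin as possible, then repeat with the remainder.
127 − 1×100→27 − 1×20→7 − 1×5→2 − 1×2→0
Count of 5: 1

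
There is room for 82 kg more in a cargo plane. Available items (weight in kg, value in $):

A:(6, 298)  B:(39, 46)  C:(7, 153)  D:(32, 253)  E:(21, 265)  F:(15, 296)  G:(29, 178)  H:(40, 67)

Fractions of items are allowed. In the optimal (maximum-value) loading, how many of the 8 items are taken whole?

5

Greedy by value/weight ratio, highest first.
Ratios (sorted): A 49.67, C 21.86, F 19.73, E 12.62, D 7.91, G 6.14, H 1.68, B 1.18
take A (6 @ 298); take C (7 @ 153); take F (15 @ 296); take E (21 @ 265); take D (32 @ 253); take 1/29 of G → 6.14. Capacity used 82/82.
5 item(s) taken whole; one partial (take 1/29 of G).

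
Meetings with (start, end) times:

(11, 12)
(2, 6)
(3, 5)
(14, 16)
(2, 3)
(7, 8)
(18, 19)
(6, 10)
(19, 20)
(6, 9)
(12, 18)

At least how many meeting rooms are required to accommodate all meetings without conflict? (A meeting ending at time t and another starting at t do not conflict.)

3

Events (time:±→running): 2:+→1 2:+→2 3:-→1 3:+→2 5:-→1 6:-→0 6:+→1 6:+→2 7:+→3 … peak 3.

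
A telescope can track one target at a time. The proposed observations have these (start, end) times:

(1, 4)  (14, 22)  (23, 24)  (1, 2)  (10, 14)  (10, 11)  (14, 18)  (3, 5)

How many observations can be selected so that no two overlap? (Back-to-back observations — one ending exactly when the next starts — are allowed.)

5

Order by finish time; keep every interval that doesn't clash with the previous kept one.
By end time: (1,2), (1,4), (3,5), (10,11), (10,14), (14,18), (14,22), (23,24).
Pick (1,2); next start ≥ 2 → (3,5); next start ≥ 5 → (10,11); next start ≥ 11 → (14,18); next start ≥ 18 → (23,24).
Selected 5 observations.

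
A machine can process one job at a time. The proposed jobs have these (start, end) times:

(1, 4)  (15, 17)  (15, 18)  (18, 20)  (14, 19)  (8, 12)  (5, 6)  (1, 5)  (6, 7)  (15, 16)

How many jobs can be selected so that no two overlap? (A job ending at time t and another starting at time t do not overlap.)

By end time: (1,4), (1,5), (5,6), (6,7), (8,12), (15,16), (15,17), (15,18), (14,19), (18,20).
Pick (1,4); next start ≥ 4 → (5,6); next start ≥ 6 → (6,7); next start ≥ 7 → (8,12); next start ≥ 12 → (15,16); next start ≥ 16 → (18,20).
Selected 6 jobs.

6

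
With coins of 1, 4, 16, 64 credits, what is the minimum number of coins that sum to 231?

Greedy: take as many of the largest coin as possible, then repeat with the remainder.
231 = 3×64 + 2×16 + 1×4 + 3×1
Total coins = 3 + 2 + 1 + 3 = 9

9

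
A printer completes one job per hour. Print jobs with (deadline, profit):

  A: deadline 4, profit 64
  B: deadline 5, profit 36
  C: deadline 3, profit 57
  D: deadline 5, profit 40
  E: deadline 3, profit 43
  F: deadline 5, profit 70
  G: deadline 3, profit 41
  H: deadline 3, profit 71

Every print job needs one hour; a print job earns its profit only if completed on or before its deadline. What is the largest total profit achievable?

By profit: H(d3,71), F(d5,70), A(d4,64), C(d3,57), E(d3,43), G(d3,41), D(d5,40), B(d5,36)
H→slot 3; F→slot 5; A→slot 4; C→slot 2; E→slot 1; G skipped; D skipped; B skipped.
Profit = 43 + 57 + 71 + 64 + 70 = 305

305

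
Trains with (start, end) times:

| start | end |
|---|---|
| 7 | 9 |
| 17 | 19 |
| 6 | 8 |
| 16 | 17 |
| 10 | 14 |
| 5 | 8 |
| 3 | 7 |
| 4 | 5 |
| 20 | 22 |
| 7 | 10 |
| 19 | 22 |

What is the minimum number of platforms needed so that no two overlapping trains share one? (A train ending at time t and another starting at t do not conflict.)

starts: [3, 4, 5, 6, 7, 7, 10, 16, 17, 19, 20]
ends:   [5, 7, 8, 8, 9, 10, 14, 17, 19, 22, 22]
s3→1 s4→2 e5→1 s5→2 s6→3 e7→2 s7→3 s7→4  — peak 4.

4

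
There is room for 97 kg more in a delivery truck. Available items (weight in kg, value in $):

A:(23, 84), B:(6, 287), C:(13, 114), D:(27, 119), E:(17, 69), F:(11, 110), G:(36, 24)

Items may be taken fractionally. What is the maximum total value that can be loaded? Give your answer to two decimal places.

783.00

Greedy by value/weight ratio, highest first.
Order: B (287/6=47.83) > F (110/11=10.00) > C (114/13=8.77) > D (119/27=4.41) > E (69/17=4.06) > A (84/23=3.65) > G (24/36=0.67)
Fill: take B (6 @ 287) → take F (11 @ 110) → take C (13 @ 114) → take D (27 @ 119) → take E (17 @ 69) → take A (23 @ 84); 97/97 used.
Total value = 783.00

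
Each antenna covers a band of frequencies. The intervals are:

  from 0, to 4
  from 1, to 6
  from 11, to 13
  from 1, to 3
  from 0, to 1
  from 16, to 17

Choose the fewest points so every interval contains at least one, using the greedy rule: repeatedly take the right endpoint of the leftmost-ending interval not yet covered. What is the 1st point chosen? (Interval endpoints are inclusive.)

Sorted: [0,1] [1,3] [0,4] [1,6] [11,13] [16,17]
{[0,1],[1,3],[0,4],[1,6]} hit by 1; {[11,13]} hit by 13; {[16,17]} hit by 17.
Points: 1, 13, 17 (3 total).

1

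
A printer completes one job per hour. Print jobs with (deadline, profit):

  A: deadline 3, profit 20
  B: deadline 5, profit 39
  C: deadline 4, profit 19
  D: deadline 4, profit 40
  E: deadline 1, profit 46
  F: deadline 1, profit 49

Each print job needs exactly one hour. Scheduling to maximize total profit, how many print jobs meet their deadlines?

Sort by profit descending; place each in the latest free slot ≤ its deadline.
Profit order: F=49 E=46 D=40 B=39 A=20 C=19
Assign: F→slot 1, E skipped, D→slot 4, B→slot 5, A→slot 3, C→slot 2.
Slots: [1:F] [2:C] [3:A] [4:D] [5:B]
5 of 6 scheduled.

5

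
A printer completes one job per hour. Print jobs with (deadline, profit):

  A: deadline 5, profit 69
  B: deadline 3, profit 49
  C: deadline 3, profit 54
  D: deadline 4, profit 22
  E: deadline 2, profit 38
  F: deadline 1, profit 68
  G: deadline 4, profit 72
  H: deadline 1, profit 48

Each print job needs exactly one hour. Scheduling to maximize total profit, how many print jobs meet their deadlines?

Sort by profit descending; place each in the latest free slot ≤ its deadline.
By profit: G(d4,72), A(d5,69), F(d1,68), C(d3,54), B(d3,49), H(d1,48), E(d2,38), D(d4,22)
G→slot 4; A→slot 5; F→slot 1; C→slot 3; B→slot 2; H skipped; E skipped; D skipped.
5 of 8 scheduled.

5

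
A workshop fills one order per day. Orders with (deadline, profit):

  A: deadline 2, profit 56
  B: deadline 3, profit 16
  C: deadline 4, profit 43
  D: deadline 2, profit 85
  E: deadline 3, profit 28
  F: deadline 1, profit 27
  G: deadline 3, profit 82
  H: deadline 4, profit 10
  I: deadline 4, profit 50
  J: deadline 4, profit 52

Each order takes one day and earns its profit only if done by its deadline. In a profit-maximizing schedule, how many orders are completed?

4

Sort by profit descending; place each in the latest free slot ≤ its deadline.
By profit: D(d2,85), G(d3,82), A(d2,56), J(d4,52), I(d4,50), C(d4,43), E(d3,28), F(d1,27), B(d3,16), H(d4,10)
D→slot 2; G→slot 3; A→slot 1; J→slot 4; I skipped; C skipped; E skipped; F skipped; B skipped; H skipped.
4 of 10 scheduled.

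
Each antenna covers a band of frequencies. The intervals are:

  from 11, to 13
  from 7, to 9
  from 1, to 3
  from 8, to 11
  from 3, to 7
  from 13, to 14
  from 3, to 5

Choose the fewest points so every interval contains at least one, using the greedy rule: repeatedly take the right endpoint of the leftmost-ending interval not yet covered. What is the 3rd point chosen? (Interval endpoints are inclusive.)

13

Process intervals by earliest right end; each time one isn't hit yet, stab at its right endpoint.
Sorted: [1,3] [3,5] [3,7] [7,9] [8,11] [11,13] [13,14]
{[1,3],[3,5],[3,7]} hit by 3; {[7,9],[8,11]} hit by 9; {[11,13],[13,14]} hit by 13.
Points: 3, 9, 13 (3 total).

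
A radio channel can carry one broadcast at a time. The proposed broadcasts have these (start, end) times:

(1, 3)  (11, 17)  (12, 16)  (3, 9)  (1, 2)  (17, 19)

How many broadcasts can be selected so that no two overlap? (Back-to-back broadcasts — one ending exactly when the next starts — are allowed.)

4

Order by finish time; keep every interval that doesn't clash with the previous kept one.
By end time: (1,2), (1,3), (3,9), (12,16), (11,17), (17,19).
Pick (1,2); next start ≥ 2 → (3,9); next start ≥ 9 → (12,16); next start ≥ 16 → (17,19).
Selected 4 broadcasts.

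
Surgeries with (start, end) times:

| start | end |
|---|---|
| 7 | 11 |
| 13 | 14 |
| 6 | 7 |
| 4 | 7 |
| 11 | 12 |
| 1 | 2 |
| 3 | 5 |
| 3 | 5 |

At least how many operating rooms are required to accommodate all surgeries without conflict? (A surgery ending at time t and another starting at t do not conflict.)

The answer is the maximum number of intervals overlapping at any instant.
Events (time:±→running): 1:+→1 2:-→0 3:+→1 3:+→2 4:+→3 … peak 3.

3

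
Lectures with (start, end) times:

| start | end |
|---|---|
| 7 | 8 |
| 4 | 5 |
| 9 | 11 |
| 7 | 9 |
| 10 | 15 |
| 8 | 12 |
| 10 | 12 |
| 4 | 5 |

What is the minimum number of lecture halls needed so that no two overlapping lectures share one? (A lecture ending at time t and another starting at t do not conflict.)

Count concurrent intervals with a sweep; the peak is the room count.
Events (time:±→running): 4:+→1 4:+→2 5:-→1 5:-→0 7:+→1 7:+→2 8:-→1 8:+→2 9:-→1 9:+→2 10:+→3 10:+→4 … peak 4.

4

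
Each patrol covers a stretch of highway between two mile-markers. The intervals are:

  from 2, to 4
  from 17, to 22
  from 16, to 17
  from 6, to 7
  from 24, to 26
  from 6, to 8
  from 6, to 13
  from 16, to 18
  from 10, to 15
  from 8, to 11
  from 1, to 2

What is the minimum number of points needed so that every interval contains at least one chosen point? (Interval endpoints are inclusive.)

5

By right end: [1,2]  [2,4]  [6,7]  [6,8]  [8,11]  [6,13]  [10,15]  [16,17]  [16,18]  [17,22]  [24,26]
[1,2] uncovered → point at 2; [6,7] uncovered → point at 7; [8,11] uncovered → point at 11; [16,17] uncovered → point at 17; [24,26] uncovered → point at 26.
Points: 2, 7, 11, 17, 26 (5 total).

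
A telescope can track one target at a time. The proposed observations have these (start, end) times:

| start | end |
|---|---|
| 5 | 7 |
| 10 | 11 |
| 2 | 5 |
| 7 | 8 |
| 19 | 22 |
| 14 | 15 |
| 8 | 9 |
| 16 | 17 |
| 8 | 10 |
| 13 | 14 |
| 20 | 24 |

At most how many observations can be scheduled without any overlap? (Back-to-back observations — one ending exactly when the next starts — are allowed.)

Sort by end time and greedily take each interval whose start is ≥ the last chosen end.
Sorted by end: (2,5)  (5,7)  (7,8)  (8,9)  (8,10)  (10,11)  (13,14)  (14,15)  (16,17)  (19,22)  (20,24)
take (2,5); take (5,7); take (7,8); take (8,9); skip (8,10); take (10,11); take (13,14); take (14,15); take (16,17); take (19,22); skip (20,24).
Selected 9 observations.

9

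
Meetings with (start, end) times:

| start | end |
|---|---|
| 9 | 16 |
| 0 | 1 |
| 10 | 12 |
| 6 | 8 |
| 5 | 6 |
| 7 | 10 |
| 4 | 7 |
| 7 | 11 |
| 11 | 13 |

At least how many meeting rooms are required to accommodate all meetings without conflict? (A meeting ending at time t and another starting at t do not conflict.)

The answer is the maximum number of intervals overlapping at any instant.
Events (time:±→running): 0:+→1 1:-→0 4:+→1 5:+→2 6:-→1 6:+→2 7:-→1 7:+→2 7:+→3 … peak 3.

3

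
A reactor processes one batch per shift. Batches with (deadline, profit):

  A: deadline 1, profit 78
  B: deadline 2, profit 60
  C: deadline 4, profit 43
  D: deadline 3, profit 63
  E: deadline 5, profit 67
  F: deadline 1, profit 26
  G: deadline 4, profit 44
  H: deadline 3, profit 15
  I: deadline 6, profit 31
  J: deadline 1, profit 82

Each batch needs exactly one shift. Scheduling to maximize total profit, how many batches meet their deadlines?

6

Profit order: J=82 A=78 E=67 D=63 B=60 G=44 C=43 I=31 F=26 H=15
Assign: J→slot 1, A skipped, E→slot 5, D→slot 3, B→slot 2, G→slot 4, C skipped, I→slot 6, F skipped, H skipped.
Slots: [1:J] [2:B] [3:D] [4:G] [5:E] [6:I]
6 of 10 scheduled.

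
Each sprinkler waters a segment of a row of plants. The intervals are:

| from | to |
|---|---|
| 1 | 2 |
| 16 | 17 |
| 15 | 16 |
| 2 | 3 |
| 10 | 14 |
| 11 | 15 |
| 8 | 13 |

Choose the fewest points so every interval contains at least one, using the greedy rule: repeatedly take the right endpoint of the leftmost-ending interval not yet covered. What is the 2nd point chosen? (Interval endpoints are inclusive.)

By right end: [1,2]  [2,3]  [8,13]  [10,14]  [11,15]  [15,16]  [16,17]
[1,2] uncovered → point at 2; [8,13] uncovered → point at 13; [15,16] uncovered → point at 16.
Points: 2, 13, 16 (3 total).

13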